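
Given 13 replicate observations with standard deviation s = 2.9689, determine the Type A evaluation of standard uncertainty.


u_A = s / sqrt(n)
u_A = 2.9689 / sqrt(13)
u_A = 2.9689 / 3.6055513
u_A = 0.8234

0.8234


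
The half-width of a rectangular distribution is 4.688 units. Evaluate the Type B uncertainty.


u_B = half_width / sqrt(3)
u_B = 4.688 / 1.7320508
u_B = 2.7066

2.7066


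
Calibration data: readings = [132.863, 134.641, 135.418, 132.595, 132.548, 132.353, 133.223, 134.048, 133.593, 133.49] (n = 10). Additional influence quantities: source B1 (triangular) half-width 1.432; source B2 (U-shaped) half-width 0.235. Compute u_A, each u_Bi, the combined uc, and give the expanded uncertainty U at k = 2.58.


mean = (132.863 + 134.641 + 135.418 + 132.595 + 132.548 + 132.353 + 133.223 + 134.048 + 133.593 + 133.49) / 10 = 133.4772
s = sqrt(sum((x - mean)^2)/(n-1)) = 0.98926997
u_A = s / sqrt(n) = 0.98926997 / sqrt(10) = 0.31283463
u_B1 = 1.432 / sqrt(6) = 0.58461155
u_B2 = 0.235 / sqrt(2) = 0.16617009
uc = sqrt(0.31283463^2 + 0.58461155^2 + 0.16617009^2) = 0.6835559
U = k * uc = 2.58 * 0.6835559
U = 1.7636

1.7636


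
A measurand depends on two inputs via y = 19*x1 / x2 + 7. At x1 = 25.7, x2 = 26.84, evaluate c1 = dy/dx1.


y = 19*x1 / x2 + 7
dy/dx1 = 19/x2
Evaluate at x2 = 26.84: c1 = 19 / 26.84
c1 = 0.7079

0.7079


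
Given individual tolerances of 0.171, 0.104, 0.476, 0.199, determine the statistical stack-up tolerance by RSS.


RSS = sqrt(0.171^2 + 0.104^2 + 0.476^2 + 0.199^2)
= sqrt(0.306234)
= 0.5534

0.5534


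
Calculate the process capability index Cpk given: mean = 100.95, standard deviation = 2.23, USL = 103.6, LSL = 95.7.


Cpu = (USL - mean) / (3*sigma) = (103.6 - 100.95) / (3*2.23) = 0.3961
Cpl = (mean - LSL) / (3*sigma) = (100.95 - 95.7) / (3*2.23) = 0.7848
Cpk = min(Cpu, Cpl) = 0.3961

0.3961


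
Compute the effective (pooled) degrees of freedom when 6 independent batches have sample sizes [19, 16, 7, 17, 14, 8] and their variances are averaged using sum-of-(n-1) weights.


nu = sum_i (n_i - 1)
nu = ((19 - 1) + (16 - 1) + (7 - 1) + (17 - 1) + (14 - 1) + (8 - 1))
nu = 18 + 15 + 6 + 16 + 13 + 7
nu = 75

75


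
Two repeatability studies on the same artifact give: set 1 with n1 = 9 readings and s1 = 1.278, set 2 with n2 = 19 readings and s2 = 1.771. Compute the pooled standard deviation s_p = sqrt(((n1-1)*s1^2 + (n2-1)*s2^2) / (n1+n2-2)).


s_p = sqrt(((n1-1)*s1^2 + (n2-1)*s2^2) / (n1+n2-2))
numerator = (9-1)*1.278^2 + (19-1)*1.771^2 = 13.066272 + 56.455938 = 69.52221
denominator = 9 + 19 - 2 = 26
s_p^2 = 69.52221 / 26 = 2.6739312
s_p = sqrt(2.6739312) = 1.6352

1.6352


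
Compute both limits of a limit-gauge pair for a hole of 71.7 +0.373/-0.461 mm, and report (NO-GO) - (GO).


GO = nominal - lower_tol (smallest hole = maximum material condition)
GO = 71.7 - 0.461 = 71.239
NO-GO = nominal + upper_tol (largest hole = least material condition)
NO-GO = 71.7 + 0.373 = 72.073
spread = NO-GO - GO = 72.073 - 71.239 = 0.8340

0.8340


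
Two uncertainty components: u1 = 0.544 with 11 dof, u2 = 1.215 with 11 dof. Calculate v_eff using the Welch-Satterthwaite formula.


uc = sqrt(u1^2 + u2^2) = sqrt(0.544^2 + 1.215^2) = 1.3312254
v_eff = uc^4 / (u1^4/v1 + u2^4/v2)
= 1.3312254^4 / (0.544^4/11 + 1.215^4/11)
= 3.1405548 / 0.2060744
v_eff = 15.2399

15.2399


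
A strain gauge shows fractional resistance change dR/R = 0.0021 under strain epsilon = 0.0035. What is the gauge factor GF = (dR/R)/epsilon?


GF = (dR/R) / epsilon
= 0.0021 / 0.0035
= 0.6000

0.6000


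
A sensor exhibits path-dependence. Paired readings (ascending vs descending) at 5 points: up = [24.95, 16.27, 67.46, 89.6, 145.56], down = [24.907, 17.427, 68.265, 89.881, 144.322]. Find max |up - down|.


|24.95 - 24.907| = 0.0430
|16.27 - 17.427| = 1.1570
|67.46 - 68.265| = 0.8050
|89.6 - 89.881| = 0.2810
|145.56 - 144.322| = 1.2380
hysteresis = max(diffs) = 1.2380

1.2380


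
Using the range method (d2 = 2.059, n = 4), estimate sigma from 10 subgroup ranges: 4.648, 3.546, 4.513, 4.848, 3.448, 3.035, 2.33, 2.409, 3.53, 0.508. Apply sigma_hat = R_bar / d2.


R_bar = (4.648 + 3.546 + 4.513 + 4.848 + 3.448 + 3.035 + 2.33 + 2.409 + 3.53 + 0.508) / 10
R_bar = 32.815 / 10 = 3.2815
sigma_hat = R_bar / d2 = 3.2815 / 2.059 = 1.5937

1.5937


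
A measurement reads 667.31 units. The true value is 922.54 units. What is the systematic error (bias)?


Systematic error = measured - true
= 667.31 - 922.54
= -255.2300

-255.2300


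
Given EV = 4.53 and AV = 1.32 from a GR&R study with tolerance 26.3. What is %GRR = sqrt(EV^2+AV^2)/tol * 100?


GRR = sqrt(EV^2 + AV^2) = sqrt(4.53^2 + 1.32^2) = 4.7184002
%GRR = GRR / tol * 100 = 4.7184002 / 26.3 * 100
%GRR = 17.9407

17.9407


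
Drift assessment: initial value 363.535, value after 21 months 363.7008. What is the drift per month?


rate = (v2 - v1) / months
= (363.7008 - 363.535) / 21
= 0.1658 / 21
= 0.0079

0.0079


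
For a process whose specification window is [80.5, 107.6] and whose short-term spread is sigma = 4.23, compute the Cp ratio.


Cp = (USL - LSL) / (6 * sigma)
= (107.6 - 80.5) / (6 * 4.23)
= 27.1000 / 25.3800
= 1.0678

1.0678


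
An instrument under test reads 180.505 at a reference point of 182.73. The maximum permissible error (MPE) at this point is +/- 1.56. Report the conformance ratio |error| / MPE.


e = indication - reference = 180.505 - 182.73 = -2.2250
|e| = 2.2250
ratio = |e| / MPE = 2.2250 / 1.56
ratio = 1.4263

1.4263


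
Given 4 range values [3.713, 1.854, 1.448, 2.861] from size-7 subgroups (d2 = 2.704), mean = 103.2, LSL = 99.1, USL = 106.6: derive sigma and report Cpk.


R_bar = (3.713 + 1.854 + 1.448 + 2.861) / 4 = 2.469
sigma = R_bar / d2 = 2.469 / 2.704 = 0.91309172
Cp = (USL - LSL)/(6*sigma) = (106.6 - 99.1)/(6*0.91309172) = 1.3690
Cpu = (106.6 - 103.2)/(3*0.91309172) = 1.2412
Cpl = (103.2 - 99.1)/(3*0.91309172) = 1.4967
Cpk = min(Cpu, Cpl) = 1.2412

1.2412


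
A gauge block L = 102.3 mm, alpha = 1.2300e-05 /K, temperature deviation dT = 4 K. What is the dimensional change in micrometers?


dL = L * alpha * dT
= 102.3 * 1.2300e-05 * 4
= 0.0050332 mm
dL_um = 0.0050332 * 1000 = 5.0332 um

5.0332


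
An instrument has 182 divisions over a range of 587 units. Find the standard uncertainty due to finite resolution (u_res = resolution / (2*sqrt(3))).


resolution = range / divisions
resolution = 587 / 182 = 3.2252747
u_res = resolution / (2*sqrt(3))
u_res = 3.2252747 / 3.4641016
u_res = 0.9311

0.9311


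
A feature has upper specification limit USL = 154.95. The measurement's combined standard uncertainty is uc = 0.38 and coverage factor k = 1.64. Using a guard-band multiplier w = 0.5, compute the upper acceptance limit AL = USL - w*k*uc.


U = k * uc = 1.64 * 0.38 = 0.6232
guard band g = w * U = 0.5 * 0.6232 = 0.3116
AL = USL - g = 154.95 - 0.3116
AL = 154.6384

154.6384


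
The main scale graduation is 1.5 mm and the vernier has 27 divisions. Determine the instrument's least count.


LC = MSD / n_div
= 1.5 / 27
= 0.0556

0.0556


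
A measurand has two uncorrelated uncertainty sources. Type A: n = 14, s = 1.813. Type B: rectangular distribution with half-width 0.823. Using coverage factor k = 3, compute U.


u_A = s / sqrt(n) = 1.813 / sqrt(14) = 0.48454463
u_B = half_width / sqrt(3) = 0.823 / sqrt(3) = 0.47515927
uc = sqrt(u_A^2 + u_B^2) = sqrt(0.48454463^2 + 0.47515927^2) = 0.67864559
U = k * uc = 3 * 0.67864559
U = 2.0359

2.0359


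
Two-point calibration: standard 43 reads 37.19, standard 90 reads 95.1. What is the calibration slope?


slope = (y2 - y1) / (x2 - x1)
= (95.1 - 37.19) / (90 - 43)
= 57.9100 / 47
= 1.2321

1.2321


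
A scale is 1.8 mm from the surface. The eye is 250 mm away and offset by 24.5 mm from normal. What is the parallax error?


error = h * offset / d
= 1.8 * 24.5 / 250
= 0.1764

0.1764


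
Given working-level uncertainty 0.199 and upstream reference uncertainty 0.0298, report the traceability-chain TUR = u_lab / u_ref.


TUR = u_lab / u_ref
= 0.199 / 0.0298
= 6.6779

6.6779


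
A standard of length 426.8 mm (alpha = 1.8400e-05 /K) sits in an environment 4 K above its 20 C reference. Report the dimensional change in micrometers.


dL = L * alpha * dT
= 426.8 * 1.8400e-05 * 4
= 0.0314125 mm
dL_um = 0.0314125 * 1000 = 31.4125 um

31.4125


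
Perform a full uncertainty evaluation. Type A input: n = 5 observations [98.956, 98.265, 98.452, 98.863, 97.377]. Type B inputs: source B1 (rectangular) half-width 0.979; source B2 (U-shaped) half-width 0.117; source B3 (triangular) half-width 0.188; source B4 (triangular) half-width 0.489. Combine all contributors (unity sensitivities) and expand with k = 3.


mean = (98.956 + 98.265 + 98.452 + 98.863 + 97.377) / 5 = 98.3826
s = sqrt(sum((x - mean)^2)/(n-1)) = 0.6303668
u_A = s / sqrt(n) = 0.6303668 / sqrt(5) = 0.2819086
u_B1 = 0.979 / sqrt(3) = 0.56522591
u_B2 = 0.117 / sqrt(2) = 0.082731493
u_B3 = 0.188 / sqrt(6) = 0.076750679
u_B4 = 0.489 / sqrt(6) = 0.19963341
uc = sqrt(0.2819086^2 + 0.56522591^2 + 0.082731493^2 + 0.076750679^2 + 0.19963341^2) = 0.67196834
U = k * uc = 3 * 0.67196834
U = 2.0159

2.0159


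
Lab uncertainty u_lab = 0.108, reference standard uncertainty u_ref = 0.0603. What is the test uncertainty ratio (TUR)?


TUR = u_lab / u_ref
= 0.108 / 0.0603
= 1.7910

1.7910


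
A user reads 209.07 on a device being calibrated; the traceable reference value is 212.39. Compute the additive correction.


Correction = standard - reading
= 212.39 - 209.07
= 3.3200

3.3200


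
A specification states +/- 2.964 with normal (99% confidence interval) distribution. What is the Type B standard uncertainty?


u_B = half_width / 2.576
u_B = 2.964 / 2.576
u_B = 1.1506

1.1506


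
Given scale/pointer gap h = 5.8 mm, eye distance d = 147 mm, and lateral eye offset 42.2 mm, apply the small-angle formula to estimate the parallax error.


error = h * offset / d
= 5.8 * 42.2 / 147
= 1.6650

1.6650


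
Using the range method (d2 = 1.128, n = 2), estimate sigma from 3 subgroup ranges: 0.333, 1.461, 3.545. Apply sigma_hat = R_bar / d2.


R_bar = (0.333 + 1.461 + 3.545) / 3
R_bar = 5.339 / 3 = 1.7796667
sigma_hat = R_bar / d2 = 1.7796667 / 1.128 = 1.5777

1.5777


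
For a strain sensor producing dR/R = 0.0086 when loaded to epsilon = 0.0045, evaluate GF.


GF = (dR/R) / epsilon
= 0.0086 / 0.0045
= 1.9111

1.9111


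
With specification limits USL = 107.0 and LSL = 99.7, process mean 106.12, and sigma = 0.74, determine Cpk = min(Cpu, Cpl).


Cpu = (USL - mean) / (3*sigma) = (107.0 - 106.12) / (3*0.74) = 0.3964
Cpl = (mean - LSL) / (3*sigma) = (106.12 - 99.7) / (3*0.74) = 2.8919
Cpk = min(Cpu, Cpl) = 0.3964

0.3964


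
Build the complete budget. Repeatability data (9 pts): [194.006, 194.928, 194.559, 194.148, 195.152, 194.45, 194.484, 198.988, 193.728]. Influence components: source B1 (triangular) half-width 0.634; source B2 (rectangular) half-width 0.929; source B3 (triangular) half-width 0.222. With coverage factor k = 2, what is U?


mean = (194.006 + 194.928 + 194.559 + 194.148 + 195.152 + 194.45 + 194.484 + 198.988 + 193.728) / 9 = 194.9381111
s = sqrt(sum((x - mean)^2)/(n-1)) = 1.5808669
u_A = s / sqrt(n) = 1.5808669 / sqrt(9) = 0.52695563
u_B1 = 0.634 / sqrt(6) = 0.25882942
u_B2 = 0.929 / sqrt(3) = 0.5363584
u_B3 = 0.222 / sqrt(6) = 0.09063112
uc = sqrt(0.52695563^2 + 0.25882942^2 + 0.5363584^2 + 0.09063112^2) = 0.80035569
U = k * uc = 2 * 0.80035569
U = 1.6007

1.6007


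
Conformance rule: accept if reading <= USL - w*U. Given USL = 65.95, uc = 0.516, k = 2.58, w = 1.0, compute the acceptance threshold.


U = k * uc = 2.58 * 0.516 = 1.33128
guard band g = w * U = 1.0 * 1.33128 = 1.33128
AL = USL - g = 65.95 - 1.33128
AL = 64.6187

64.6187


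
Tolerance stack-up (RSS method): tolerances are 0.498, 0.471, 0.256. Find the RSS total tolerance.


RSS = sqrt(0.498^2 + 0.471^2 + 0.256^2)
= sqrt(0.535381)
= 0.7317

0.7317


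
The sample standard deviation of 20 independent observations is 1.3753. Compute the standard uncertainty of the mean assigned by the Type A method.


u_A = s / sqrt(n)
u_A = 1.3753 / sqrt(20)
u_A = 1.3753 / 4.472136
u_A = 0.3075

0.3075


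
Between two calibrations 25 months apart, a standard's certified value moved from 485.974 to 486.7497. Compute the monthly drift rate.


rate = (v2 - v1) / months
= (486.7497 - 485.974) / 25
= 0.7757 / 25
= 0.0310

0.0310


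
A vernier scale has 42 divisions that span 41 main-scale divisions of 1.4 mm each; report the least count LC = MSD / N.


LC = MSD / n_div
= 1.4 / 42
= 0.0333

0.0333


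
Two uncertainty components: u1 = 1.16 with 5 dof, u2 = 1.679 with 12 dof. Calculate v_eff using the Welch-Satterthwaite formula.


uc = sqrt(u1^2 + u2^2) = sqrt(1.16^2 + 1.679^2) = 2.0407452
v_eff = uc^4 / (u1^4/v1 + u2^4/v2)
= 2.0407452^4 / (1.16^4/5 + 1.679^4/12)
= 17.344234 / 1.0243772
v_eff = 16.9315

16.9315


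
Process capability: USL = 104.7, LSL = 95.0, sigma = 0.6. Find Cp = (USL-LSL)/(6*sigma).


Cp = (USL - LSL) / (6 * sigma)
= (104.7 - 95.0) / (6 * 0.6)
= 9.7000 / 3.6000
= 2.6944

2.6944


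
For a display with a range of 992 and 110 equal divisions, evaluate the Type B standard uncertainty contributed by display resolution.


resolution = range / divisions
resolution = 992 / 110 = 9.0181818
u_res = resolution / (2*sqrt(3))
u_res = 9.0181818 / 3.4641016
u_res = 2.6033

2.6033


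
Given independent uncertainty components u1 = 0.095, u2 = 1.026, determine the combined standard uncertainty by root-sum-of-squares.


uc = sqrt(0.095^2 + 1.026^2)
uc = sqrt(1.061701)
uc = 1.0304

1.0304


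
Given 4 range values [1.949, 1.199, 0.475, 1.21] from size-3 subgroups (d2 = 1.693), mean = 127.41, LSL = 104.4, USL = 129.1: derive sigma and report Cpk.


R_bar = (1.949 + 1.199 + 0.475 + 1.21) / 4 = 1.20825
sigma = R_bar / d2 = 1.20825 / 1.693 = 0.71367395
Cp = (USL - LSL)/(6*sigma) = (129.1 - 104.4)/(6*0.71367395) = 5.7683
Cpu = (129.1 - 127.41)/(3*0.71367395) = 0.7893
Cpl = (127.41 - 104.4)/(3*0.71367395) = 10.7472
Cpk = min(Cpu, Cpl) = 0.7893

0.7893


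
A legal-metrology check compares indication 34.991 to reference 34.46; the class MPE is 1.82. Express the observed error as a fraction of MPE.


e = indication - reference = 34.991 - 34.46 = 0.5310
|e| = 0.5310
ratio = |e| / MPE = 0.5310 / 1.82
ratio = 0.2918

0.2918


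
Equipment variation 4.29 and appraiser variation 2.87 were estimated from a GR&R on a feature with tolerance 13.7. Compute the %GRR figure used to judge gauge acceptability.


GRR = sqrt(EV^2 + AV^2) = sqrt(4.29^2 + 2.87^2) = 5.161492
%GRR = GRR / tol * 100 = 5.161492 / 13.7 * 100
%GRR = 37.6751

37.6751


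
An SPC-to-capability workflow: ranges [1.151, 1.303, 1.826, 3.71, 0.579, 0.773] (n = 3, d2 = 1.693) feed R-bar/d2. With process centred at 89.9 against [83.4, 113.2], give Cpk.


R_bar = (1.151 + 1.303 + 1.826 + 3.71 + 0.579 + 0.773) / 6 = 1.557
sigma = R_bar / d2 = 1.557 / 1.693 = 0.91966923
Cp = (USL - LSL)/(6*sigma) = (113.2 - 83.4)/(6*0.91966923) = 5.4005
Cpu = (113.2 - 89.9)/(3*0.91966923) = 8.4451
Cpl = (89.9 - 83.4)/(3*0.91966923) = 2.3559
Cpk = min(Cpu, Cpl) = 2.3559

2.3559


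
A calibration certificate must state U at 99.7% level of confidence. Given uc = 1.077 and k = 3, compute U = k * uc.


U = k * uc
U = 3 * 1.077
U = 3.2310

3.2310


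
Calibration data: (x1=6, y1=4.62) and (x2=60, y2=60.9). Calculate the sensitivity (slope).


slope = (y2 - y1) / (x2 - x1)
= (60.9 - 4.62) / (60 - 6)
= 56.2800 / 54
= 1.0422

1.0422


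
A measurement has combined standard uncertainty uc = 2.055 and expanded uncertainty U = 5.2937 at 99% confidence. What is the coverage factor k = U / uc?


k = U / uc
k = 5.2937 / 2.055
k = 2.576

2.576


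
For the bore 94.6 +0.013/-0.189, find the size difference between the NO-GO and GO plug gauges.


GO = nominal - lower_tol (smallest hole = maximum material condition)
GO = 94.6 - 0.189 = 94.411
NO-GO = nominal + upper_tol (largest hole = least material condition)
NO-GO = 94.6 + 0.013 = 94.613
spread = NO-GO - GO = 94.613 - 94.411 = 0.2020

0.2020


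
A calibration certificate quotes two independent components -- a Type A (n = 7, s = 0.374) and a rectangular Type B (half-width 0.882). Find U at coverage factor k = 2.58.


u_A = s / sqrt(n) = 0.374 / sqrt(7) = 0.14135871
u_B = half_width / sqrt(3) = 0.882 / sqrt(3) = 0.50922294
uc = sqrt(u_A^2 + u_B^2) = sqrt(0.14135871^2 + 0.50922294^2) = 0.52847922
U = k * uc = 2.58 * 0.52847922
U = 1.3635

1.3635


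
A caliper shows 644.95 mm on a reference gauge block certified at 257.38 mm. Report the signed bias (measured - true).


Systematic error = measured - true
= 644.95 - 257.38
= 387.5700

387.5700


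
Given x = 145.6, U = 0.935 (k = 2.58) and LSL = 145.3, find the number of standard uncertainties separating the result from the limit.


u = U / k = 0.935 / 2.58 = 0.3624031
margin = |LSL - x| = |145.3 - 145.6| = 0.3
z = margin / u = 0.3 / 0.3624031
z = 0.8278

0.8278


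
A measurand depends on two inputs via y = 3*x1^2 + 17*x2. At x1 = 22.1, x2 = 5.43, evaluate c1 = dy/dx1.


y = 3*x1^2 + 17*x2
dy/dx1 = 2*3*x1
Evaluate at x1 = 22.1: c1 = 6 * 22.1
c1 = 132.6000

132.6000


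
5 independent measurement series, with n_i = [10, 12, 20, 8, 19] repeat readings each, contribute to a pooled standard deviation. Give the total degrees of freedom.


nu = sum_i (n_i - 1)
nu = ((10 - 1) + (12 - 1) + (20 - 1) + (8 - 1) + (19 - 1))
nu = 9 + 11 + 19 + 7 + 18
nu = 64

64


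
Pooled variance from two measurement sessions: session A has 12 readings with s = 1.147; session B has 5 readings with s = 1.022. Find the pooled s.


s_p = sqrt(((n1-1)*s1^2 + (n2-1)*s2^2) / (n1+n2-2))
numerator = (12-1)*1.147^2 + (5-1)*1.022^2 = 14.471699 + 4.177936 = 18.649635
denominator = 12 + 5 - 2 = 15
s_p^2 = 18.649635 / 15 = 1.243309
s_p = sqrt(1.243309) = 1.1150

1.1150


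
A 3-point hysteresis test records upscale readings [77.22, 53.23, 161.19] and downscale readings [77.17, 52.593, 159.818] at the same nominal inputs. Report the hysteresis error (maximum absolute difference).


|77.22 - 77.17| = 0.0500
|53.23 - 52.593| = 0.6370
|161.19 - 159.818| = 1.3720
hysteresis = max(diffs) = 1.3720

1.3720


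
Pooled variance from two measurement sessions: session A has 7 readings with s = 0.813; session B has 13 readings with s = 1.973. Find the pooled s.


s_p = sqrt(((n1-1)*s1^2 + (n2-1)*s2^2) / (n1+n2-2))
numerator = (7-1)*0.813^2 + (13-1)*1.973^2 = 3.965814 + 46.712748 = 50.678562
denominator = 7 + 13 - 2 = 18
s_p^2 = 50.678562 / 18 = 2.8154757
s_p = sqrt(2.8154757) = 1.6779

1.6779


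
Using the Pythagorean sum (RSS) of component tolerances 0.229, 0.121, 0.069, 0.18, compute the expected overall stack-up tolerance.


RSS = sqrt(0.229^2 + 0.121^2 + 0.069^2 + 0.18^2)
= sqrt(0.104243)
= 0.3229

0.3229


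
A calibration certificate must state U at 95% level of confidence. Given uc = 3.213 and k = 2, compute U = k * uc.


U = k * uc
U = 2 * 3.213
U = 6.4260

6.4260


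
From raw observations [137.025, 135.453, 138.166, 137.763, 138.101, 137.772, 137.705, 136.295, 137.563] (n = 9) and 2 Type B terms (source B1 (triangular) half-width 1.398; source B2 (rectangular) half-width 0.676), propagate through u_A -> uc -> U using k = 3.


mean = (137.025 + 135.453 + 138.166 + 137.763 + 138.101 + 137.772 + 137.705 + 136.295 + 137.563) / 9 = 137.3158889
s = sqrt(sum((x - mean)^2)/(n-1)) = 0.90531009
u_A = s / sqrt(n) = 0.90531009 / sqrt(9) = 0.30177003
u_B1 = 1.398 / sqrt(6) = 0.57073111
u_B2 = 0.676 / sqrt(3) = 0.39028878
uc = sqrt(0.30177003^2 + 0.57073111^2 + 0.39028878^2) = 0.7544034
U = k * uc = 3 * 0.7544034
U = 2.2632

2.2632


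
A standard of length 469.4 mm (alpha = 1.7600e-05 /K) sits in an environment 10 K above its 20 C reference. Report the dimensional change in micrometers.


dL = L * alpha * dT
= 469.4 * 1.7600e-05 * 10
= 0.0826144 mm
dL_um = 0.0826144 * 1000 = 82.6144 um

82.6144


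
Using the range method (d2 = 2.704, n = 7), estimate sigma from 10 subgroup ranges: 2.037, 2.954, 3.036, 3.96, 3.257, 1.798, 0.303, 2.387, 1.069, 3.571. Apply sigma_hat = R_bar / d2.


R_bar = (2.037 + 2.954 + 3.036 + 3.96 + 3.257 + 1.798 + 0.303 + 2.387 + 1.069 + 3.571) / 10
R_bar = 24.372 / 10 = 2.4372
sigma_hat = R_bar / d2 = 2.4372 / 2.704 = 0.9013

0.9013


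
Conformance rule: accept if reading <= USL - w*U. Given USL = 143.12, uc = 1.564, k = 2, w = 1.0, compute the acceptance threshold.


U = k * uc = 2 * 1.564 = 3.128
guard band g = w * U = 1.0 * 3.128 = 3.128
AL = USL - g = 143.12 - 3.128
AL = 139.9920

139.9920


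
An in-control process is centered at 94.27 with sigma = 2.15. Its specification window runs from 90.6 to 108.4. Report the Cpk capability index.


Cpu = (USL - mean) / (3*sigma) = (108.4 - 94.27) / (3*2.15) = 2.1907
Cpl = (mean - LSL) / (3*sigma) = (94.27 - 90.6) / (3*2.15) = 0.5690
Cpk = min(Cpu, Cpl) = 0.5690

0.5690


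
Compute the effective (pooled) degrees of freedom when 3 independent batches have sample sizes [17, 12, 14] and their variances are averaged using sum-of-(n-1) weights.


nu = sum_i (n_i - 1)
nu = ((17 - 1) + (12 - 1) + (14 - 1))
nu = 16 + 11 + 13
nu = 40

40


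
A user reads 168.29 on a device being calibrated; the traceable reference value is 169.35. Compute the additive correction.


Correction = standard - reading
= 169.35 - 168.29
= 1.0600

1.0600


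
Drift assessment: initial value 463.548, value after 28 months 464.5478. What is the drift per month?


rate = (v2 - v1) / months
= (464.5478 - 463.548) / 28
= 0.9998 / 28
= 0.0357

0.0357


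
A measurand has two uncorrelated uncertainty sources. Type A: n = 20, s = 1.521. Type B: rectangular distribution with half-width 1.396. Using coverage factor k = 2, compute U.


u_A = s / sqrt(n) = 1.521 / sqrt(20) = 0.34010594
u_B = half_width / sqrt(3) = 1.396 / sqrt(3) = 0.80598098
uc = sqrt(u_A^2 + u_B^2) = sqrt(0.34010594^2 + 0.80598098^2) = 0.87480134
U = k * uc = 2 * 0.87480134
U = 1.7496

1.7496


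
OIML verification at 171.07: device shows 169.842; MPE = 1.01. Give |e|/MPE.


e = indication - reference = 169.842 - 171.07 = -1.2280
|e| = 1.2280
ratio = |e| / MPE = 1.2280 / 1.01
ratio = 1.2158

1.2158


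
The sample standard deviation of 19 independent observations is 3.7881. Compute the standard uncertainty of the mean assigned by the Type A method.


u_A = s / sqrt(n)
u_A = 3.7881 / sqrt(19)
u_A = 3.7881 / 4.3588989
u_A = 0.8690

0.8690


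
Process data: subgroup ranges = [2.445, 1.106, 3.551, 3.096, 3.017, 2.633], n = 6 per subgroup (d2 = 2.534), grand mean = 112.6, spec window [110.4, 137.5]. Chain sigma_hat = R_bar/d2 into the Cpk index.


R_bar = (2.445 + 1.106 + 3.551 + 3.096 + 3.017 + 2.633) / 6 = 2.6413333
sigma = R_bar / d2 = 2.6413333 / 2.534 = 1.0423573
Cp = (USL - LSL)/(6*sigma) = (137.5 - 110.4)/(6*1.0423573) = 4.3331
Cpu = (137.5 - 112.6)/(3*1.0423573) = 7.9627
Cpl = (112.6 - 110.4)/(3*1.0423573) = 0.7035
Cpk = min(Cpu, Cpl) = 0.7035

0.7035


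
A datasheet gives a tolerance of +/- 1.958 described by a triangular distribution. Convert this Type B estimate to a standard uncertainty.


u_B = half_width / sqrt(6)
u_B = 1.958 / 2.4494897
u_B = 0.7994

0.7994


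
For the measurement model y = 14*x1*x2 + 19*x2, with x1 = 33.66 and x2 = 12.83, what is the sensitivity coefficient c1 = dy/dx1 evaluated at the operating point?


y = 14*x1*x2 + 19*x2
dy/dx1 = 14*x2
Evaluate at x2 = 12.83: c1 = 14 * 12.83
c1 = 179.6200

179.6200


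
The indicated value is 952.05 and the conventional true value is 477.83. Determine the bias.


Systematic error = measured - true
= 952.05 - 477.83
= 474.2200

474.2200


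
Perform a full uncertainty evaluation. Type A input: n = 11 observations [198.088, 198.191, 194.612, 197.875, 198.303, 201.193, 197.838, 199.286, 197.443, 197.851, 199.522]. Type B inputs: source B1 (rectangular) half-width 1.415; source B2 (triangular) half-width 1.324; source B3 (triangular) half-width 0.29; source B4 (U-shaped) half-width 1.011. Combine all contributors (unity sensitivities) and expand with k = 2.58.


mean = (198.088 + 198.191 + 194.612 + 197.875 + 198.303 + 201.193 + 197.838 + 199.286 + 197.443 + 197.851 + 199.522) / 11 = 198.2001818
s = sqrt(sum((x - mean)^2)/(n-1)) = 1.6035469
u_A = s / sqrt(n) = 1.6035469 / sqrt(11) = 0.48348758
u_B1 = 1.415 / sqrt(3) = 0.81695063
u_B2 = 1.324 / sqrt(6) = 0.54052074
u_B3 = 0.29 / sqrt(6) = 0.118392
u_B4 = 1.011 / sqrt(2) = 0.71488496
uc = sqrt(0.48348758^2 + 0.81695063^2 + 0.54052074^2 + 0.118392^2 + 0.71488496^2) = 1.3108808
U = k * uc = 2.58 * 1.3108808
U = 3.3821

3.3821


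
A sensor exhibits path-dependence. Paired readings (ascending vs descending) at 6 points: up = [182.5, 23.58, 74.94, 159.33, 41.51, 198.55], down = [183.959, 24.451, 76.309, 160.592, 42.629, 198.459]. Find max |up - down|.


|182.5 - 183.959| = 1.4590
|23.58 - 24.451| = 0.8710
|74.94 - 76.309| = 1.3690
|159.33 - 160.592| = 1.2620
|41.51 - 42.629| = 1.1190
|198.55 - 198.459| = 0.0910
hysteresis = max(diffs) = 1.4590

1.4590


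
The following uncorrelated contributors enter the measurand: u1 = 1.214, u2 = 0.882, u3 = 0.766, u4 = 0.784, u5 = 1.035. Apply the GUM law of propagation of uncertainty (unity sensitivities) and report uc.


uc = sqrt(1.214^2 + 0.882^2 + 0.766^2 + 0.784^2 + 1.035^2)
uc = sqrt(4.524357)
uc = 2.1271

2.1271


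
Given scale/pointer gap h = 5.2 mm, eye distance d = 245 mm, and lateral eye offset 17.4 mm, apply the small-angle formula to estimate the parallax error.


error = h * offset / d
= 5.2 * 17.4 / 245
= 0.3693

0.3693


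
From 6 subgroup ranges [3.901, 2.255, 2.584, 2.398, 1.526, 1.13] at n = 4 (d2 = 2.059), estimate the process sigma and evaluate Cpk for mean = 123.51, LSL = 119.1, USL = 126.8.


R_bar = (3.901 + 2.255 + 2.584 + 2.398 + 1.526 + 1.13) / 6 = 2.299
sigma = R_bar / d2 = 2.299 / 2.059 = 1.1165614
Cp = (USL - LSL)/(6*sigma) = (126.8 - 119.1)/(6*1.1165614) = 1.1494
Cpu = (126.8 - 123.51)/(3*1.1165614) = 0.9822
Cpl = (123.51 - 119.1)/(3*1.1165614) = 1.3165
Cpk = min(Cpu, Cpl) = 0.9822

0.9822


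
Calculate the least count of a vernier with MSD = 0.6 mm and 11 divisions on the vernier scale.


LC = MSD / n_div
= 0.6 / 11
= 0.0545

0.0545


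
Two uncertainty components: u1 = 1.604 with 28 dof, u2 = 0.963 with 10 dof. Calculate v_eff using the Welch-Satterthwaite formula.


uc = sqrt(u1^2 + u2^2) = sqrt(1.604^2 + 0.963^2) = 1.8708781
v_eff = uc^4 / (u1^4/v1 + u2^4/v2)
= 1.8708781^4 / (1.604^4/28 + 0.963^4/10)
= 12.251294 / 0.32240783
v_eff = 37.9994

37.9994


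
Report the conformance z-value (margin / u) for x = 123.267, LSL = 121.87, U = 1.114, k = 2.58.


u = U / k = 1.114 / 2.58 = 0.43178295
margin = |LSL - x| = |121.87 - 123.267| = 1.397
z = margin / u = 1.397 / 0.43178295
z = 3.2354

3.2354


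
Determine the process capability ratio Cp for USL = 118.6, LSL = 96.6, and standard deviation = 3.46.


Cp = (USL - LSL) / (6 * sigma)
= (118.6 - 96.6) / (6 * 3.46)
= 22.0000 / 20.7600
= 1.0597

1.0597


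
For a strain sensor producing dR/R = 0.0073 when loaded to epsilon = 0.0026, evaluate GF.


GF = (dR/R) / epsilon
= 0.0073 / 0.0026
= 2.8077

2.8077


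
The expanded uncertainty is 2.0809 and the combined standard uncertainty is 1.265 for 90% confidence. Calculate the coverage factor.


k = U / uc
k = 2.0809 / 1.265
k = 1.645

1.645


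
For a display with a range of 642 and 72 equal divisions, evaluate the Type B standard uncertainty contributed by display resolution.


resolution = range / divisions
resolution = 642 / 72 = 8.9166667
u_res = resolution / (2*sqrt(3))
u_res = 8.9166667 / 3.4641016
u_res = 2.5740

2.5740


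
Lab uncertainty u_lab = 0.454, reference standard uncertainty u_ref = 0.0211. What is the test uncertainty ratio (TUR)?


TUR = u_lab / u_ref
= 0.454 / 0.0211
= 21.5166

21.5166


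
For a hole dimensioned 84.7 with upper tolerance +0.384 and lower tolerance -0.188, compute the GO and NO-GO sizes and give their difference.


GO = nominal - lower_tol (smallest hole = maximum material condition)
GO = 84.7 - 0.188 = 84.512
NO-GO = nominal + upper_tol (largest hole = least material condition)
NO-GO = 84.7 + 0.384 = 85.084
spread = NO-GO - GO = 85.084 - 84.512 = 0.5720

0.5720


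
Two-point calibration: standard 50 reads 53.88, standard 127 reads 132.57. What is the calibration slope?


slope = (y2 - y1) / (x2 - x1)
= (132.57 - 53.88) / (127 - 50)
= 78.6900 / 77
= 1.0219

1.0219


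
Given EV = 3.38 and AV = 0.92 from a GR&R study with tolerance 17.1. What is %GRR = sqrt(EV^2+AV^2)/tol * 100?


GRR = sqrt(EV^2 + AV^2) = sqrt(3.38^2 + 0.92^2) = 3.5029702
%GRR = GRR / tol * 100 = 3.5029702 / 17.1 * 100
%GRR = 20.4852

20.4852


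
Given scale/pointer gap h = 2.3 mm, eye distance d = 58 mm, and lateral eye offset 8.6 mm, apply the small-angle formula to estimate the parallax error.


error = h * offset / d
= 2.3 * 8.6 / 58
= 0.3410

0.3410


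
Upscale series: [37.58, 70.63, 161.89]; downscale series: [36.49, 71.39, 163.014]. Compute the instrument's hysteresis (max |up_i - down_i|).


|37.58 - 36.49| = 1.0900
|70.63 - 71.39| = 0.7600
|161.89 - 163.014| = 1.1240
hysteresis = max(diffs) = 1.1240

1.1240


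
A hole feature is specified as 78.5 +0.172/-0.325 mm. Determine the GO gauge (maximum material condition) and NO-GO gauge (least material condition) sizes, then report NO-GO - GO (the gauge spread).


GO = nominal - lower_tol (smallest hole = maximum material condition)
GO = 78.5 - 0.325 = 78.175
NO-GO = nominal + upper_tol (largest hole = least material condition)
NO-GO = 78.5 + 0.172 = 78.672
spread = NO-GO - GO = 78.672 - 78.175 = 0.4970

0.4970


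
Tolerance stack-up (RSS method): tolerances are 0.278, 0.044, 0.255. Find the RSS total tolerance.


RSS = sqrt(0.278^2 + 0.044^2 + 0.255^2)
= sqrt(0.144245)
= 0.3798

0.3798


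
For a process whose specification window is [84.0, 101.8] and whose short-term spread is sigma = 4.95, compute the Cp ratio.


Cp = (USL - LSL) / (6 * sigma)
= (101.8 - 84.0) / (6 * 4.95)
= 17.8000 / 29.7000
= 0.5993

0.5993


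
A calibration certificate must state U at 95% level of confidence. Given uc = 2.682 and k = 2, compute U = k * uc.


U = k * uc
U = 2 * 2.682
U = 5.3640

5.3640


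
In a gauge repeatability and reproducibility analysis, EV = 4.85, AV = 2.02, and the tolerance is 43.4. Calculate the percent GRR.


GRR = sqrt(EV^2 + AV^2) = sqrt(4.85^2 + 2.02^2) = 5.2538462
%GRR = GRR / tol * 100 = 5.2538462 / 43.4 * 100
%GRR = 12.1056

12.1056


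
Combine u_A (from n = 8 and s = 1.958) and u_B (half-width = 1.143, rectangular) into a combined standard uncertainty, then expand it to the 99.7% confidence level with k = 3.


u_A = s / sqrt(n) = 1.958 / sqrt(8) = 0.69225754
u_B = half_width / sqrt(3) = 1.143 / sqrt(3) = 0.65991136
uc = sqrt(u_A^2 + u_B^2) = sqrt(0.69225754^2 + 0.65991136^2) = 0.95640133
U = k * uc = 3 * 0.95640133
U = 2.8692

2.8692


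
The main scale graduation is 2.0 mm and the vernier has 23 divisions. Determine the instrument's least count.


LC = MSD / n_div
= 2.0 / 23
= 0.0870

0.0870


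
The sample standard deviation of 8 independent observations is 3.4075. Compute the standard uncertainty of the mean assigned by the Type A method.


u_A = s / sqrt(n)
u_A = 3.4075 / sqrt(8)
u_A = 3.4075 / 2.8284271
u_A = 1.2047

1.2047


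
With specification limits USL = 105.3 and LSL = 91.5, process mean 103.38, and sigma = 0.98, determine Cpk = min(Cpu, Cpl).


Cpu = (USL - mean) / (3*sigma) = (105.3 - 103.38) / (3*0.98) = 0.6531
Cpl = (mean - LSL) / (3*sigma) = (103.38 - 91.5) / (3*0.98) = 4.0408
Cpk = min(Cpu, Cpl) = 0.6531

0.6531


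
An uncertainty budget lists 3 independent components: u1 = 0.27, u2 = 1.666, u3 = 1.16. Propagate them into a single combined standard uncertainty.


uc = sqrt(0.27^2 + 1.666^2 + 1.16^2)
uc = sqrt(4.194056)
uc = 2.0479

2.0479


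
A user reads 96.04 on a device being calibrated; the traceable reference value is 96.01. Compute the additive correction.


Correction = standard - reading
= 96.01 - 96.04
= -0.0300

-0.0300


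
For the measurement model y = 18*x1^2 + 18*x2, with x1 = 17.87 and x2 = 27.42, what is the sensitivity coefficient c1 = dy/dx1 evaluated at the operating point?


y = 18*x1^2 + 18*x2
dy/dx1 = 2*18*x1
Evaluate at x1 = 17.87: c1 = 36 * 17.87
c1 = 643.3200

643.3200


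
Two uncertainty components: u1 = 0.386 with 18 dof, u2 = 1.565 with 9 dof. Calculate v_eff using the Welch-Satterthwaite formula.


uc = sqrt(u1^2 + u2^2) = sqrt(0.386^2 + 1.565^2) = 1.6118998
v_eff = uc^4 / (u1^4/v1 + u2^4/v2)
= 1.6118998^4 / (0.386^4/18 + 1.565^4/9)
= 6.7507522 / 0.66775589
v_eff = 10.1096

10.1096


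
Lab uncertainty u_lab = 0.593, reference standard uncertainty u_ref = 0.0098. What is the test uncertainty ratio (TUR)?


TUR = u_lab / u_ref
= 0.593 / 0.0098
= 60.5102

60.5102


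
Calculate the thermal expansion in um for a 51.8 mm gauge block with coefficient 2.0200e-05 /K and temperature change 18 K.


dL = L * alpha * dT
= 51.8 * 2.0200e-05 * 18
= 0.0188345 mm
dL_um = 0.0188345 * 1000 = 18.8345 um

18.8345


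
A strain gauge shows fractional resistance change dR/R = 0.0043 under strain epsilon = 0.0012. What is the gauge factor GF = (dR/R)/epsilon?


GF = (dR/R) / epsilon
= 0.0043 / 0.0012
= 3.5833

3.5833


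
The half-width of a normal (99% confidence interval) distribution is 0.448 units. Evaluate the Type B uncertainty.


u_B = half_width / 2.576
u_B = 0.448 / 2.576
u_B = 0.1739

0.1739


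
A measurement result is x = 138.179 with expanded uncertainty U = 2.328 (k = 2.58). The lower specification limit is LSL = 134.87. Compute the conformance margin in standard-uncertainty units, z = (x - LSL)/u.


u = U / k = 2.328 / 2.58 = 0.90232558
margin = |LSL - x| = |134.87 - 138.179| = 3.309
z = margin / u = 3.309 / 0.90232558
z = 3.6672

3.6672


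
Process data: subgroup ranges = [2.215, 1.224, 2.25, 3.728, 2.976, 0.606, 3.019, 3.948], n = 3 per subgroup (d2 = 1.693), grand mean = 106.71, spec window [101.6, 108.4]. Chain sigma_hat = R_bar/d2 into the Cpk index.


R_bar = (2.215 + 1.224 + 2.25 + 3.728 + 2.976 + 0.606 + 3.019 + 3.948) / 8 = 2.49575
sigma = R_bar / d2 = 2.49575 / 1.693 = 1.4741583
Cp = (USL - LSL)/(6*sigma) = (108.4 - 101.6)/(6*1.4741583) = 0.7688
Cpu = (108.4 - 106.71)/(3*1.4741583) = 0.3821
Cpl = (106.71 - 101.6)/(3*1.4741583) = 1.1555
Cpk = min(Cpu, Cpl) = 0.3821

0.3821


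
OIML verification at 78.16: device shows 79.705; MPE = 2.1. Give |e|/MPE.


e = indication - reference = 79.705 - 78.16 = 1.5450
|e| = 1.5450
ratio = |e| / MPE = 1.5450 / 2.1
ratio = 0.7357

0.7357


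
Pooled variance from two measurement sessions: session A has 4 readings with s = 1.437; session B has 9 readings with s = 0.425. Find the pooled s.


s_p = sqrt(((n1-1)*s1^2 + (n2-1)*s2^2) / (n1+n2-2))
numerator = (4-1)*1.437^2 + (9-1)*0.425^2 = 6.194907 + 1.445 = 7.639907
denominator = 4 + 9 - 2 = 11
s_p^2 = 7.639907 / 11 = 0.694537
s_p = sqrt(0.694537) = 0.8334

0.8334


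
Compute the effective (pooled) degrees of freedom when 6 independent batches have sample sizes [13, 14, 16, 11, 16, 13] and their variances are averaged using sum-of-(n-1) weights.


nu = sum_i (n_i - 1)
nu = ((13 - 1) + (14 - 1) + (16 - 1) + (11 - 1) + (16 - 1) + (13 - 1))
nu = 12 + 13 + 15 + 10 + 15 + 12
nu = 77

77


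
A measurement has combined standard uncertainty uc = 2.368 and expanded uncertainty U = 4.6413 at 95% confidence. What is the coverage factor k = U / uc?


k = U / uc
k = 4.6413 / 2.368
k = 1.96

1.96


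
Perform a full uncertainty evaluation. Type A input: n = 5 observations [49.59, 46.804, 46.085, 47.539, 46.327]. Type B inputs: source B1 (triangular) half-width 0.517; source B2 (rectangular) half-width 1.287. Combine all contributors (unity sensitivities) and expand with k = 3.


mean = (49.59 + 46.804 + 46.085 + 47.539 + 46.327) / 5 = 47.269
s = sqrt(sum((x - mean)^2)/(n-1)) = 1.4111508
u_A = s / sqrt(n) = 1.4111508 / sqrt(5) = 0.63108582
u_B1 = 0.517 / sqrt(6) = 0.21106437
u_B2 = 1.287 / sqrt(3) = 0.7430498
uc = sqrt(0.63108582^2 + 0.21106437^2 + 0.7430498^2) = 0.99746703
U = k * uc = 3 * 0.99746703
U = 2.9924

2.9924


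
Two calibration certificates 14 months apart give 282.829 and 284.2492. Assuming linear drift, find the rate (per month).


rate = (v2 - v1) / months
= (284.2492 - 282.829) / 14
= 1.4202 / 14
= 0.1014

0.1014


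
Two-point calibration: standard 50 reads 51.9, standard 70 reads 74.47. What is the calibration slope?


slope = (y2 - y1) / (x2 - x1)
= (74.47 - 51.9) / (70 - 50)
= 22.5700 / 20
= 1.1285

1.1285


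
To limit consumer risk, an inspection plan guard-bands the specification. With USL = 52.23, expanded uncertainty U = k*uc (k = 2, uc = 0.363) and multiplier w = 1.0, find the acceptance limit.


U = k * uc = 2 * 0.363 = 0.726
guard band g = w * U = 1.0 * 0.726 = 0.726
AL = USL - g = 52.23 - 0.726
AL = 51.5040

51.5040


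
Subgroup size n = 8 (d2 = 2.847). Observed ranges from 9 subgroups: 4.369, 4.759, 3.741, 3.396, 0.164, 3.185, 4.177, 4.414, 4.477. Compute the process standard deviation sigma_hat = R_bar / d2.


R_bar = (4.369 + 4.759 + 3.741 + 3.396 + 0.164 + 3.185 + 4.177 + 4.414 + 4.477) / 9
R_bar = 32.682 / 9 = 3.6313333
sigma_hat = R_bar / d2 = 3.6313333 / 2.847 = 1.2755

1.2755


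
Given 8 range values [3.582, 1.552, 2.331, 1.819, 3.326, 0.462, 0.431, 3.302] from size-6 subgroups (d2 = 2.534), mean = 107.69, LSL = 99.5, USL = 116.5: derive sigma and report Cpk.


R_bar = (3.582 + 1.552 + 2.331 + 1.819 + 3.326 + 0.462 + 0.431 + 3.302) / 8 = 2.100625
sigma = R_bar / d2 = 2.100625 / 2.534 = 0.82897593
Cp = (USL - LSL)/(6*sigma) = (116.5 - 99.5)/(6*0.82897593) = 3.4179
Cpu = (116.5 - 107.69)/(3*0.82897593) = 3.5425
Cpl = (107.69 - 99.5)/(3*0.82897593) = 3.2932
Cpk = min(Cpu, Cpl) = 3.2932

3.2932


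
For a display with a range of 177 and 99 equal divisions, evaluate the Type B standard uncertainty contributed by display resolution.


resolution = range / divisions
resolution = 177 / 99 = 1.7878788
u_res = resolution / (2*sqrt(3))
u_res = 1.7878788 / 3.4641016
u_res = 0.5161

0.5161


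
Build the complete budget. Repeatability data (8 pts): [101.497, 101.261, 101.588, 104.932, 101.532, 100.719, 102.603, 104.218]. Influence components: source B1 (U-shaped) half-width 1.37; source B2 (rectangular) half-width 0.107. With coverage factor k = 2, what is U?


mean = (101.497 + 101.261 + 101.588 + 104.932 + 101.532 + 100.719 + 102.603 + 104.218) / 8 = 102.29375
s = sqrt(sum((x - mean)^2)/(n-1)) = 1.5127224
u_A = s / sqrt(n) = 1.5127224 / sqrt(8) = 0.53482813
u_B1 = 1.37 / sqrt(2) = 0.96873629
u_B2 = 0.107 / sqrt(3) = 0.061776479
uc = sqrt(0.53482813^2 + 0.96873629^2 + 0.061776479^2) = 1.1082903
U = k * uc = 2 * 1.1082903
U = 2.2166

2.2166


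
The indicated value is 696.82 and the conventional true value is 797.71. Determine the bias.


Systematic error = measured - true
= 696.82 - 797.71
= -100.8900

-100.8900


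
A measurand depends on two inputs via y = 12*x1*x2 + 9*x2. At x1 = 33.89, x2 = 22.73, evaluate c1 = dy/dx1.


y = 12*x1*x2 + 9*x2
dy/dx1 = 12*x2
Evaluate at x2 = 22.73: c1 = 12 * 22.73
c1 = 272.7600

272.7600


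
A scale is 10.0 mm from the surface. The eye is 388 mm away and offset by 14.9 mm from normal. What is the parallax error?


error = h * offset / d
= 10.0 * 14.9 / 388
= 0.3840

0.3840


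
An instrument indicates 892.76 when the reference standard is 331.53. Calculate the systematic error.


Systematic error = measured - true
= 892.76 - 331.53
= 561.2300

561.2300
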